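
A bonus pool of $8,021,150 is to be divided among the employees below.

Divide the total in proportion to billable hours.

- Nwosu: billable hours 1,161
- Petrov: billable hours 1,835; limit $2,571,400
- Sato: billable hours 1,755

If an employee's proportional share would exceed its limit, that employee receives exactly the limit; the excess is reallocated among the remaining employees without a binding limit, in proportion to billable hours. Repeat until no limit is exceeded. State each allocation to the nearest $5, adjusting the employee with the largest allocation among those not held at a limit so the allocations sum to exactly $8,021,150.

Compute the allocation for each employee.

Nwosu: $2,169,810 | Petrov: $2,571,400 | Sato: $3,279,940

Total billable hours = 4,751.
Unconstrained shares: Nwosu 1,960,125.27; Petrov 3,098,044.67; Sato 2,962,980.06.
Cap binds for Petrov ($2,571,400); balance $5,449,750 reallocated over remaining billable hours 2,916.
Remaining shares: Nwosu 2,169,807.87 → $2,169,810; Sato 3,279,942.13 → $3,279,940.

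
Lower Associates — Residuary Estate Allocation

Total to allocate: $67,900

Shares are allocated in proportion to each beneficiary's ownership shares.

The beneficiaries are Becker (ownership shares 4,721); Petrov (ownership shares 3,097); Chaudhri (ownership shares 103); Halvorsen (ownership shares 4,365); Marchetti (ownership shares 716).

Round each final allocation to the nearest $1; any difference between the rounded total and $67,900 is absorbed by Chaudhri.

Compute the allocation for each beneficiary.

Sum of ownership shares: 13,002.
Raw shares: Becker 4,721/13,002 × $67,900 = 24,654.35; Petrov 3,097/13,002 × $67,900 = 16,173.38; Chaudhri 103/13,002 × $67,900 = 537.89; Halvorsen 4,365/13,002 × $67,900 = 22,795.22; Marchetti 716/13,002 × $67,900 = 3,739.15.
After rounding ($1): Becker $24,654; Petrov $16,173; Chaudhri $538; Halvorsen $22,795; Marchetti $3,739. Sum = $67,899.
Difference $67,900 − $67,899 = +$1 applied to Chaudhri: Chaudhri becomes $539.

Becker: $24,654 | Petrov: $16,173 | Chaudhri: $539 | Halvorsen: $22,795 | Marchetti: $3,739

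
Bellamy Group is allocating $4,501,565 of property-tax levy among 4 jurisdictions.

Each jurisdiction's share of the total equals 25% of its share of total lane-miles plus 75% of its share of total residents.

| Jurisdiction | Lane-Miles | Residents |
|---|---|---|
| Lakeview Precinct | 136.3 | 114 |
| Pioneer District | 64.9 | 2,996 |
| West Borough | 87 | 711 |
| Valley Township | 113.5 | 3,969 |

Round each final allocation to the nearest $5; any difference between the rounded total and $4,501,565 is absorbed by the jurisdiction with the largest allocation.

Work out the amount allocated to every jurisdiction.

Lakeview Precinct: $431,260; Pioneer District: $1,480,285; West Borough: $551,885; Valley Township: $2,038,135

Lane-miles total 401.7; residents total 7,790.
Composite weights (25% lane-miles + 75% residents): Lakeview Precinct 0.0958; Pioneer District 0.3288; West Borough 0.1226; Valley Township 0.4528.
Proportional shares: Lakeview Precinct 431,261.61; Pioneer District 1,480,283.68; West Borough 551,883.00; Valley Township 2,038,136.72.
At nearest $5: Lakeview Precinct $431,260; Pioneer District $1,480,285; West Borough $551,885; Valley Township $2,038,135. Sum = $4,501,565.
No rounding difference to absorb.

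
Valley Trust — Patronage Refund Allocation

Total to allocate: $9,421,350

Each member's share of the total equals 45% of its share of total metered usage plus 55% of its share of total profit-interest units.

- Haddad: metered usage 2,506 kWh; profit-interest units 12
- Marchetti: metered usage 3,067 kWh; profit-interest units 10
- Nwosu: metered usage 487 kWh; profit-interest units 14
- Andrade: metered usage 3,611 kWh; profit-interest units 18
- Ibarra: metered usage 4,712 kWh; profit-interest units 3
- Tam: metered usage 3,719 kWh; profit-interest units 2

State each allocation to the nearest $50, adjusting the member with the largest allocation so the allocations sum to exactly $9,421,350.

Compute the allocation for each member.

Metered usage total 18,102; profit-interest units total 59.
Blended shares (45% metered usage + 55% profit-interest units): Haddad 0.1742; Marchetti 0.1695; Nwosu 0.1426; Andrade 0.2576; Ibarra 0.1451; Tam 0.1111.
Pro-rata amounts: Haddad 1,640,835.42; Marchetti 1,596,573.02; Nwosu 1,343,624.62; Andrade 2,426,590.55; Ibarra 1,367,059.83; Tam 1,046,666.56.
Rounded to nearest $50: Haddad $1,640,850; Marchetti $1,596,550; Nwosu $1,343,600; Andrade $2,426,600; Ibarra $1,367,050; Tam $1,046,650. Sum = $9,421,300.
Difference $9,421,350 − $9,421,300 = +$50 applied to largest allocation (Andrade): Andrade becomes $2,426,650.

Haddad: $1,640,850 · Marchetti: $1,596,550 · Nwosu: $1,343,600 · Andrade: $2,426,650 · Ibarra: $1,367,050 · Tam: $1,046,650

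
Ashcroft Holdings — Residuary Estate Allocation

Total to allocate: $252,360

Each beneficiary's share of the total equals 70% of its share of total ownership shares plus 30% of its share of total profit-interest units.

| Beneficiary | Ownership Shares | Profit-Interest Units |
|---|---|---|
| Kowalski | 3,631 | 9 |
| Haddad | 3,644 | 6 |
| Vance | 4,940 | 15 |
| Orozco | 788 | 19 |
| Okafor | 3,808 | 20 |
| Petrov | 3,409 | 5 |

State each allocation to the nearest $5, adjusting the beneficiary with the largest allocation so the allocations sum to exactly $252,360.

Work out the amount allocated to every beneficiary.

Kowalski: $40,930 · Haddad: $37,975 · Vance: $58,500 · Orozco: $26,325 · Okafor: $53,730 · Petrov: $34,900

Ownership shares total 20,220; profit-interest units total 74.
Blended shares (70% ownership shares + 30% profit-interest units): Kowalski 0.1622; Haddad 0.1505; Vance 0.2318; Orozco 0.1043; Okafor 0.2129; Petrov 0.1383.
Unrounded shares: Kowalski 40,929.96; Haddad 37,974.29; Vance 58,504.52; Orozco 26,322.90; Okafor 53,730.21; Petrov 34,898.13.
After rounding ($5): Kowalski $40,930; Haddad $37,975; Vance $58,505; Orozco $26,325; Okafor $53,730; Petrov $34,900. Sum = $252,365.
Difference $252,360 − $252,365 = −$5 applied to largest allocation (Vance): Vance becomes $58,500.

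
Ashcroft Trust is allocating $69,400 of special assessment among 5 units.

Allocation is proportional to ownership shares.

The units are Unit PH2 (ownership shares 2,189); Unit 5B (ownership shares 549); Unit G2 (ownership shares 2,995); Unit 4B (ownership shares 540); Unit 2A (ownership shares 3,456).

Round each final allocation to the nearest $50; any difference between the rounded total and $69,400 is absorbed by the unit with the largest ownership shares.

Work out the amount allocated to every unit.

Unit PH2: $15,600 | Unit 5B: $3,900 | Unit G2: $21,350 | Unit 4B: $3,850 | Unit 2A: $24,700

Total ownership shares = 2,189 + 549 + 2,995 + 540 + 3,456 = 9,729.
Proportional shares: Unit PH2 15,614.82; Unit 5B 3,916.19; Unit G2 21,364.27; Unit 4B 3,851.99; Unit 2A 24,652.73.
Rounded to nearest $50: Unit PH2 $15,600; Unit 5B $3,900; Unit G2 $21,350; Unit 4B $3,850; Unit 2A $24,650. Sum = $69,350.
Difference $69,400 − $69,350 = +$50 applied to largest ownership shares (Unit 2A): Unit 2A becomes $24,700.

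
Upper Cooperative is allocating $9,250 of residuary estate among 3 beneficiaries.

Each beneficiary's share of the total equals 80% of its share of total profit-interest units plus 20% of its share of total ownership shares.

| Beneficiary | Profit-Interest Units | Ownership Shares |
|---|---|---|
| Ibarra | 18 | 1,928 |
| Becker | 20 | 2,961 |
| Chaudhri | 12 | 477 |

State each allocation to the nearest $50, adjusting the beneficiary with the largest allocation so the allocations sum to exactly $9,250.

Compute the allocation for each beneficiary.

Ibarra: $3,350 · Becker: $3,950 · Chaudhri: $1,950

Totals — profit-interest units 50, ownership shares 5,366.
Blended shares (80% profit-interest units + 20% ownership shares): Ibarra 0.3599; Becker 0.4304; Chaudhri 0.2098.
Proportional shares: Ibarra 3,328.70; Becker 3,980.84; Chaudhri 1,940.45.
After rounding ($50): Ibarra $3,350; Becker $4,000; Chaudhri $1,950. Sum = $9,300.
Difference $9,250 − $9,300 = −$50 applied to largest allocation (Becker): Becker becomes $3,950.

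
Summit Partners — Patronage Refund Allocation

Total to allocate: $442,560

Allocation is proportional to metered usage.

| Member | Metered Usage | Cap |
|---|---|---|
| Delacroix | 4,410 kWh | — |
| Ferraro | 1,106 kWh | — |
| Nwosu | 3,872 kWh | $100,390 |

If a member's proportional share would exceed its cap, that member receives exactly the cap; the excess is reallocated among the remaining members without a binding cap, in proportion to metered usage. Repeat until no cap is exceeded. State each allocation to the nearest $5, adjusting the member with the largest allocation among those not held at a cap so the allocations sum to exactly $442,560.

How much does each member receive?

Combined metered usage = 9,388.
Unconstrained shares: Delacroix 207,891.95; Ferraro 52,137.98; Nwosu 182,530.07.
Capped: Nwosu ($100,390); balance $342,170 reallocated over remaining metered usage 5,516.
Redistributed shares: Delacroix 273,562.31 → $273,560; Ferraro 68,607.69 → $68,610.

Delacroix: $273,560 · Ferraro: $68,610 · Nwosu: $100,390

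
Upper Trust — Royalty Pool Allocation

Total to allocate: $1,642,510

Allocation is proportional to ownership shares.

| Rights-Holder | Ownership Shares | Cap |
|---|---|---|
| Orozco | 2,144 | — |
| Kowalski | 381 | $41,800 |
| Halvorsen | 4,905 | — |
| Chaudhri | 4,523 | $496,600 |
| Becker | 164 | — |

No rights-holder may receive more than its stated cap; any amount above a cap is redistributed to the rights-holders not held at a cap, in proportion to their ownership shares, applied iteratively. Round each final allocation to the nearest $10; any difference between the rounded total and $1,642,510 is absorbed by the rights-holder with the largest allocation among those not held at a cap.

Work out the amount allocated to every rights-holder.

Orozco: $328,190 · Kowalski: $41,800 · Halvorsen: $750,820 · Chaudhri: $496,600 · Becker: $25,100

Ownership shares total: 12,117.
Proportional shares (ignoring caps): Orozco 290,628.16; Kowalski 51,646.14; Halvorsen 664,893.25; Chaudhri 613,111.56; Becker 22,230.89.
Capped: Kowalski ($41,800), Chaudhri ($496,600); remaining pool $1,104,110 reallocated over remaining ownership shares 7,213.
Redistributed shares: Orozco 328,186.86 → $328,190; Halvorsen 750,819.29 → $750,820; Becker 25,103.85 → $25,100.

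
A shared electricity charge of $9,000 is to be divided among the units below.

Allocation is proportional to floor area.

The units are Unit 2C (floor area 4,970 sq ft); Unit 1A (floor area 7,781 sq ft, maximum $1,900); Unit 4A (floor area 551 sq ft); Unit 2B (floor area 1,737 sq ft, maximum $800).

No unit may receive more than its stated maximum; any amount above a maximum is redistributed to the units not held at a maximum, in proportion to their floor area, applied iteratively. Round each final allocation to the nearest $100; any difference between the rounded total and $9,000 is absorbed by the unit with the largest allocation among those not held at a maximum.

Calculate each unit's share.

Unit 2C: $5,700 | Unit 1A: $1,900 | Unit 4A: $600 | Unit 2B: $800

Combined floor area = 15,039.
Proportional shares (ignoring caps): Unit 2C 2,974.27; Unit 1A 4,656.49; Unit 4A 329.74; Unit 2B 1,039.50.
Cap binds for Unit 1A ($1,900), Unit 2B ($800); balance $6,300 reallocated over remaining floor area 5,521.
Remaining shares: Unit 2C 5,671.26 → $5,700; Unit 4A 628.74 → $600.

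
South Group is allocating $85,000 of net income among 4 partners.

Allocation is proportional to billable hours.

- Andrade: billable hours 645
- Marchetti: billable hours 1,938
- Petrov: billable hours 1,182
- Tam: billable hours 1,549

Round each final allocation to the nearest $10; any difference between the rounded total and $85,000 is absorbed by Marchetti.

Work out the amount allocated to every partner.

Sum of billable hours: 5,314.
Unrounded shares: Andrade 645/5,314 × $85,000 = 10,317.09; Marchetti 1,938/5,314 × $85,000 = 30,999.25; Petrov 1,182/5,314 × $85,000 = 18,906.66; Tam 1,549/5,314 × $85,000 = 24,777.00.
Rounded to nearest $10: Andrade $10,320; Marchetti $31,000; Petrov $18,910; Tam $24,780. Sum = $85,010.
Difference $85,000 − $85,010 = −$10 applied to Marchetti: Marchetti becomes $30,990.

Andrade: $10,320 · Marchetti: $30,990 · Petrov: $18,910 · Tam: $24,780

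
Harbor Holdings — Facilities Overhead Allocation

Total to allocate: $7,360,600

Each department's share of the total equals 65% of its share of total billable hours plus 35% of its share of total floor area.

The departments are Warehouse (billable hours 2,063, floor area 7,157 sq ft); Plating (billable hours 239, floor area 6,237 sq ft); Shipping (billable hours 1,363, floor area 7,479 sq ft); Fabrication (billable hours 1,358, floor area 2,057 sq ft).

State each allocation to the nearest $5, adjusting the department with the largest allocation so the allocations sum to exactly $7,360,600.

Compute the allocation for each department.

Billable hours total 5,023; floor area total 22,930.
Composite weights (65% billable hours + 35% floor area): Warehouse 0.3762; Plating 0.1261; Shipping 0.2905; Fabrication 0.2071.
Raw shares: Warehouse 2,769,096.91; Plating 928,380.28; Shipping 2,138,526.39; Fabrication 1,524,596.42.
At nearest $5: Warehouse $2,769,095; Plating $928,380; Shipping $2,138,525; Fabrication $1,524,595. Sum = $7,360,595.
Difference $7,360,600 − $7,360,595 = +$5 applied to largest allocation (Warehouse): Warehouse becomes $2,769,100.

Warehouse: $2,769,100 | Plating: $928,380 | Shipping: $2,138,525 | Fabrication: $1,524,595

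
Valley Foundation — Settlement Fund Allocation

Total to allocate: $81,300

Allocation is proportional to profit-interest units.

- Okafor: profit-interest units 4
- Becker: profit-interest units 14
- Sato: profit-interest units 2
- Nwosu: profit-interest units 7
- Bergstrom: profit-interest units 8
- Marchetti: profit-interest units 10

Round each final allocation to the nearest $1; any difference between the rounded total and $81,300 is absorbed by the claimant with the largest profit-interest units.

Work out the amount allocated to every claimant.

Okafor: $7,227 · Becker: $25,293 · Sato: $3,613 · Nwosu: $12,647 · Bergstrom: $14,453 · Marchetti: $18,067

Total profit-interest units = 4 + 14 + 2 + 7 + 8 + 10 = 45.
Proportional shares: Okafor 7,226.67; Becker 25,293.33; Sato 3,613.33; Nwosu 12,646.67; Bergstrom 14,453.33; Marchetti 18,066.67.
Rounded to nearest $1: Okafor $7,227; Becker $25,293; Sato $3,613; Nwosu $12,647; Bergstrom $14,453; Marchetti $18,067. Sum = $81,300.
Rounded total matches; no reconciliation needed.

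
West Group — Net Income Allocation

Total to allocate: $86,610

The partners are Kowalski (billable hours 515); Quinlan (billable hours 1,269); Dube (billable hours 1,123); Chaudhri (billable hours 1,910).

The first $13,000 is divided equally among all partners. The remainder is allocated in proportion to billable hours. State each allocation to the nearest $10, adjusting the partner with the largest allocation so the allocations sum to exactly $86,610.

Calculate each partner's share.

$13,000 shared equally gives $3,250 per partner.
Remainder $73,610 by billable hours (total 4,817): Kowalski 7,869.87 → $7,870; Quinlan 19,391.96 → $19,390; Dube 17,160.89 → $17,160; Chaudhri 29,187.27 → $29,190.
Totals: Kowalski $3,250 + $7,870 = $11,120; Quinlan $3,250 + $19,390 = $22,640; Dube $3,250 + $17,160 = $20,410; Chaudhri $3,250 + $29,190 = $32,440.

Kowalski: $11,120 · Quinlan: $22,640 · Dube: $20,410 · Chaudhri: $32,440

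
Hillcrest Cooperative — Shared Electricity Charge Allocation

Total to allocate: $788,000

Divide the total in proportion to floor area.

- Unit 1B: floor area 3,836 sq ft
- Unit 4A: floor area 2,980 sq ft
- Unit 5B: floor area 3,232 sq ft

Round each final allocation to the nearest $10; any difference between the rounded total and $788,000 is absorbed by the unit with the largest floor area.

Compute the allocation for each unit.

Unit 1B: $300,840 · Unit 4A: $233,700 · Unit 5B: $253,460

Floor area total: 10,048.
Unrounded shares: Unit 1B 3,836/10,048 × $788,000 = 300,832.80; Unit 4A 2,980/10,048 × $788,000 = 233,702.23; Unit 5B 3,232/10,048 × $788,000 = 253,464.97.
At nearest $10: Unit 1B $300,830; Unit 4A $233,700; Unit 5B $253,460. Sum = $787,990.
Difference $788,000 − $787,990 = +$10 applied to largest floor area (Unit 1B): Unit 1B becomes $300,840.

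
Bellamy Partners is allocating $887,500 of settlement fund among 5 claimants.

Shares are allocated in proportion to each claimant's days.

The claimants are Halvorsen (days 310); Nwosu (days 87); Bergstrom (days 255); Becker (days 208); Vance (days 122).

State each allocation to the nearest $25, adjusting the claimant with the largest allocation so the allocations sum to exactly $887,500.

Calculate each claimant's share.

Days total: 982.
Proportional shares: Halvorsen 310/982 × $887,500 = 280,168.02; Nwosu 87/982 × $887,500 = 78,627.80; Bergstrom 255/982 × $887,500 = 230,460.79; Becker 208/982 × $887,500 = 187,983.71; Vance 122/982 × $887,500 = 110,259.67.
Rounded to nearest $25: Halvorsen $280,175; Nwosu $78,625; Bergstrom $230,450; Becker $187,975; Vance $110,250. Sum = $887,475.
Difference $887,500 − $887,475 = +$25 applied to largest allocation (Halvorsen): Halvorsen becomes $280,200.

Halvorsen: $280,200 · Nwosu: $78,625 · Bergstrom: $230,450 · Becker: $187,975 · Vance: $110,250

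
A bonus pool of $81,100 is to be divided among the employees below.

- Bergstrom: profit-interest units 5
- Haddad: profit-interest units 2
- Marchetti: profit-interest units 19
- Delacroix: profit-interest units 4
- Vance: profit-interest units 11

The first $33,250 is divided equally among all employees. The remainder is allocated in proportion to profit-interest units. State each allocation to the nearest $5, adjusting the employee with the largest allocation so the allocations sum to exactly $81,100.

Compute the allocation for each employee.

$33,250 shared equally gives $6,650 per employee.
Remainder $47,850 by profit-interest units (total 41): Bergstrom 5,835.37 → $5,835; Haddad 2,334.15 → $2,335; Marchetti 22,174.39 → $22,175; Delacroix 4,668.29 → $4,670; Vance 12,837.80 → $12,840.
Rounding difference −$5 on remainder applied to Marchetti.
Totals: Bergstrom $6,650 + $5,835 = $12,485; Haddad $6,650 + $2,335 = $8,985; Marchetti $6,650 + $22,170 = $28,820; Delacroix $6,650 + $4,670 = $11,320; Vance $6,650 + $12,840 = $19,490.

Bergstrom: $12,485 | Haddad: $8,985 | Marchetti: $28,820 | Delacroix: $11,320 | Vance: $19,490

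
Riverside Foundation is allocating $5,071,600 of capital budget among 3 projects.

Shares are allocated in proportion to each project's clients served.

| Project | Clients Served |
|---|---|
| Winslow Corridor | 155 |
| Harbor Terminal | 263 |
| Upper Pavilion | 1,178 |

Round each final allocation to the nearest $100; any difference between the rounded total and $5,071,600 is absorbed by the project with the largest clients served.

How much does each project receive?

Winslow Corridor: $492,500 · Harbor Terminal: $835,700 · Upper Pavilion: $3,743,400

Combined clients served = 1,596.
Unrounded shares: Winslow Corridor 155/1,596 × $5,071,600 = 492,542.61; Harbor Terminal 263/1,596 × $5,071,600 = 835,733.58; Upper Pavilion 1,178/1,596 × $5,071,600 = 3,743,323.81.
After rounding ($100): Winslow Corridor $492,500; Harbor Terminal $835,700; Upper Pavilion $3,743,300. Sum = $5,071,500.
Difference $5,071,600 − $5,071,500 = +$100 applied to largest clients served (Upper Pavilion): Upper Pavilion becomes $3,743,400.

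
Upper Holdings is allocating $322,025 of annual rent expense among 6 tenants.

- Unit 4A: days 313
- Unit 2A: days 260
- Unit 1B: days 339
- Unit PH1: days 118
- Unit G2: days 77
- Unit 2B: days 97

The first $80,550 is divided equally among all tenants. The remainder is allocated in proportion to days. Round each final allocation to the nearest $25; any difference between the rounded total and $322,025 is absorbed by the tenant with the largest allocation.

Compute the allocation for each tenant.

Unit 4A: $76,200 · Unit 2A: $65,575 · Unit 1B: $81,400 · Unit PH1: $37,100 · Unit G2: $28,875 · Unit 2B: $32,875

First tranche $80,550 split equally: $13,425 each.
Remainder $241,475 by days (total 1,204): Unit 4A 62,775.48 → $62,775; Unit 2A 52,145.76 → $52,150; Unit 1B 67,990.05 → $68,000; Unit PH1 23,666.15 → $23,675; Unit G2 15,443.17 → $15,450; Unit 2B 19,454.38 → $19,450.
Rounding difference −$25 on remainder applied to Unit 1B.
Totals: Unit 4A $13,425 + $62,775 = $76,200; Unit 2A $13,425 + $52,150 = $65,575; Unit 1B $13,425 + $67,975 = $81,400; Unit PH1 $13,425 + $23,675 = $37,100; Unit G2 $13,425 + $15,450 = $28,875; Unit 2B $13,425 + $19,450 = $32,875.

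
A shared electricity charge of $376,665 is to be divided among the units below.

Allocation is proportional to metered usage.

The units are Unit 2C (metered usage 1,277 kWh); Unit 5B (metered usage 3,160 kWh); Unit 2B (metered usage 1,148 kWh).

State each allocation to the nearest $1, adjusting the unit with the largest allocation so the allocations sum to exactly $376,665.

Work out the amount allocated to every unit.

Unit 2C: $86,124 | Unit 5B: $213,117 | Unit 2B: $77,424

Total metered usage = 5,585.
Unrounded shares: Unit 2C 1,277/5,585 × $376,665 = 86,123.76; Unit 5B 3,160/5,585 × $376,665 = 213,117.53; Unit 2B 1,148/5,585 × $376,665 = 77,423.71.
After rounding ($1): Unit 2C $86,124; Unit 5B $213,118; Unit 2B $77,424. Sum = $376,666.
Difference $376,665 − $376,666 = −$1 applied to largest allocation (Unit 5B): Unit 5B becomes $213,117.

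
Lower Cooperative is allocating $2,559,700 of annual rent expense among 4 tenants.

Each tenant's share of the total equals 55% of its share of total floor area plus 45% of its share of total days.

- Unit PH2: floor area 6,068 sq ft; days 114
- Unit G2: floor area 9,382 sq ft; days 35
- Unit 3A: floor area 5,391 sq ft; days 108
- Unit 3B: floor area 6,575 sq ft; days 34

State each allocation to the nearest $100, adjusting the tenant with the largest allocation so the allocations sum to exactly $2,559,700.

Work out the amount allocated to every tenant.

Floor area total 27,416; days total 291.
Combined weights (55% floor area + 45% days): Unit PH2 0.2980; Unit G2 0.2423; Unit 3A 0.2752; Unit 3B 0.1845.
Raw shares: Unit PH2 762,843.06; Unit G2 620,314.17; Unit 3A 704,328.74; Unit 3B 472,214.03.
After rounding ($100): Unit PH2 $762,800; Unit G2 $620,300; Unit 3A $704,300; Unit 3B $472,200. Sum = $2,559,600.
Difference $2,559,700 − $2,559,600 = +$100 applied to largest allocation (Unit PH2): Unit PH2 becomes $762,900.

Unit PH2: $762,900 · Unit G2: $620,300 · Unit 3A: $704,300 · Unit 3B: $472,200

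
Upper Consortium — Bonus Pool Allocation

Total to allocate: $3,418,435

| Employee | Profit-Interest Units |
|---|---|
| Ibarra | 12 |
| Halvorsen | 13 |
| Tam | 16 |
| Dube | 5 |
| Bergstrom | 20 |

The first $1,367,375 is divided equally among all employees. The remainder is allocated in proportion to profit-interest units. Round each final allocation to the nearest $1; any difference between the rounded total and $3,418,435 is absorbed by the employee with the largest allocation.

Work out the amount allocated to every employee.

$1,367,375 shared equally gives $273,475 per employee.
Remainder $2,051,060 by profit-interest units (total 66): Ibarra 372,920.00 → $372,920; Halvorsen 403,996.67 → $403,997; Tam 497,226.67 → $497,227; Dube 155,383.33 → $155,383; Bergstrom 621,533.33 → $621,533.
Totals: Ibarra $273,475 + $372,920 = $646,395; Halvorsen $273,475 + $403,997 = $677,472; Tam $273,475 + $497,227 = $770,702; Dube $273,475 + $155,383 = $428,858; Bergstrom $273,475 + $621,533 = $895,008.

Ibarra: $646,395; Halvorsen: $677,472; Tam: $770,702; Dube: $428,858; Bergstrom: $895,008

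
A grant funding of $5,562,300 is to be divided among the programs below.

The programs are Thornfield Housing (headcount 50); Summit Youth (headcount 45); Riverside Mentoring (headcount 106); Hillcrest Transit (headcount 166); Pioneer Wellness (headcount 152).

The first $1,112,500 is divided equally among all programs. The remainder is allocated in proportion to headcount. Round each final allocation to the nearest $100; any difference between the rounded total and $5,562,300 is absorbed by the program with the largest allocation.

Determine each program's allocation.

$1,112,500 shared equally gives $222,500 per program.
Remainder $4,449,800 by headcount (total 519): Thornfield Housing 428,689.79 → $428,700; Summit Youth 385,820.81 → $385,800; Riverside Mentoring 908,822.35 → $908,800; Hillcrest Transit 1,423,250.10 → $1,423,300; Pioneer Wellness 1,303,216.96 → $1,303,200.
Totals: Thornfield Housing $222,500 + $428,700 = $651,200; Summit Youth $222,500 + $385,800 = $608,300; Riverside Mentoring $222,500 + $908,800 = $1,131,300; Hillcrest Transit $222,500 + $1,423,300 = $1,645,800; Pioneer Wellness $222,500 + $1,303,200 = $1,525,700.

Thornfield Housing: $651,200 | Summit Youth: $608,300 | Riverside Mentoring: $1,131,300 | Hillcrest Transit: $1,645,800 | Pioneer Wellness: $1,525,700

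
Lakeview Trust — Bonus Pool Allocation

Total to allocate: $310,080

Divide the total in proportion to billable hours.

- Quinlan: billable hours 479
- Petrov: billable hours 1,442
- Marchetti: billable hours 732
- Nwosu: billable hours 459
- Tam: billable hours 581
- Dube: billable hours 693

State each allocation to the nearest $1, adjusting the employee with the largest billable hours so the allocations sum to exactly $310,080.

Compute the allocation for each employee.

Quinlan: $33,864; Petrov: $101,947; Marchetti: $51,751; Nwosu: $32,450; Tam: $41,075; Dube: $48,993

Combined billable hours = 4,386.
Unrounded shares: Quinlan 479/4,386 × $310,080 = 33,864.19; Petrov 1,442/4,386 × $310,080 = 101,946.05; Marchetti 732/4,386 × $310,080 = 51,750.70; Nwosu 459/4,386 × $310,080 = 32,450.23; Tam 581/4,386 × $310,080 = 41,075.35; Dube 693/4,386 × $310,080 = 48,993.49.
Rounded to nearest $1: Quinlan $33,864; Petrov $101,946; Marchetti $51,751; Nwosu $32,450; Tam $41,075; Dube $48,993. Sum = $310,079.
Difference $310,080 − $310,079 = +$1 applied to largest billable hours (Petrov): Petrov becomes $101,947.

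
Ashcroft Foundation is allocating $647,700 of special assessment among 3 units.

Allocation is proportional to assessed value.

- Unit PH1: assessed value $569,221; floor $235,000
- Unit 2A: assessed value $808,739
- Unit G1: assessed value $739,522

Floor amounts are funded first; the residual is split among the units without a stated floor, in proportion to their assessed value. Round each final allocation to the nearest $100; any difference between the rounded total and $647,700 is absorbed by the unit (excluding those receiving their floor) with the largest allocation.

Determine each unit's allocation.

Unit PH1: $235,000; Unit 2A: $215,600; Unit G1: $197,100

Fund the minimums — Unit PH1 $235,000. Residual $412,700.
Residual split over remaining assessed value 1,548,261: Unit 2A 215,575.14 → $215,600; Unit G1 197,124.86 → $197,100.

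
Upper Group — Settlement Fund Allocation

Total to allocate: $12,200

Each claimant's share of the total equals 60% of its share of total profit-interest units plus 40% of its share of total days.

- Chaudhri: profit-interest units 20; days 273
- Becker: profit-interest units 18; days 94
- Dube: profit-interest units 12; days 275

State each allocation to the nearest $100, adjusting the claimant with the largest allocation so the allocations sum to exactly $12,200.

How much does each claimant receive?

Profit-interest units total 50; days total 642.
Composite weights (60% profit-interest units + 40% days): Chaudhri 0.4101; Becker 0.2746; Dube 0.3153.
Unrounded shares: Chaudhri 5,003.14; Becker 3,349.72; Dube 3,847.14.
Rounded to nearest $100: Chaudhri $5,000; Becker $3,300; Dube $3,800. Sum = $12,100.
Difference $12,200 − $12,100 = +$100 applied to largest allocation (Chaudhri): Chaudhri becomes $5,100.

Chaudhri: $5,100 · Becker: $3,300 · Dube: $3,800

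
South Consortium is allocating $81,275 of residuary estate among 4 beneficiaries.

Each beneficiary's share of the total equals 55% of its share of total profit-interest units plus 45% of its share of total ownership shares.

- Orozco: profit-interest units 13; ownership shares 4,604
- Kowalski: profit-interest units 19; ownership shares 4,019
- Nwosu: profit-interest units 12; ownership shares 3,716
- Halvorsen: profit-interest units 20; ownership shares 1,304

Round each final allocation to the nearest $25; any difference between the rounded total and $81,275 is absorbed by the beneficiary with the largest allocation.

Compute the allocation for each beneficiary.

Totals — profit-interest units 64, ownership shares 13,643.
Blended shares (55% profit-interest units + 45% ownership shares): Orozco 0.2636; Kowalski 0.2958; Nwosu 0.2257; Halvorsen 0.2149.
Proportional shares: Orozco 21,422.21; Kowalski 24,044.70; Nwosu 18,343.23; Halvorsen 17,464.87.
Rounded to nearest $25: Orozco $21,425; Kowalski $24,050; Nwosu $18,350; Halvorsen $17,475. Sum = $81,300.
Difference $81,275 − $81,300 = −$25 applied to largest allocation (Kowalski): Kowalski becomes $24,025.

Orozco: $21,425; Kowalski: $24,025; Nwosu: $18,350; Halvorsen: $17,475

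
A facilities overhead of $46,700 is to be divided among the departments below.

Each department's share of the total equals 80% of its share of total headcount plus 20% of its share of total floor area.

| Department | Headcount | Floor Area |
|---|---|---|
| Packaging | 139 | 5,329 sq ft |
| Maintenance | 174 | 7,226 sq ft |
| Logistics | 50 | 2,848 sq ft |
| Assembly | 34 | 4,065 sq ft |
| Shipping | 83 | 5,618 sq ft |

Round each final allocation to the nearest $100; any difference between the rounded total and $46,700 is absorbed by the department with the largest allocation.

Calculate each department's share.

Packaging: $12,800; Maintenance: $16,100; Logistics: $5,000; Assembly: $4,200; Shipping: $8,600

Headcount total 480; floor area total 25,086.
Combined weights (80% headcount + 20% floor area): Packaging 0.2742; Maintenance 0.3476; Logistics 0.1060; Assembly 0.0891; Shipping 0.1831.
Unrounded shares: Packaging 12,802.92; Maintenance 16,233.38; Logistics 4,952.03; Assembly 4,159.81; Shipping 8,551.86.
After rounding ($100): Packaging $12,800; Maintenance $16,200; Logistics $5,000; Assembly $4,200; Shipping $8,600. Sum = $46,800.
Difference $46,700 − $46,800 = −$100 applied to largest allocation (Maintenance): Maintenance becomes $16,100.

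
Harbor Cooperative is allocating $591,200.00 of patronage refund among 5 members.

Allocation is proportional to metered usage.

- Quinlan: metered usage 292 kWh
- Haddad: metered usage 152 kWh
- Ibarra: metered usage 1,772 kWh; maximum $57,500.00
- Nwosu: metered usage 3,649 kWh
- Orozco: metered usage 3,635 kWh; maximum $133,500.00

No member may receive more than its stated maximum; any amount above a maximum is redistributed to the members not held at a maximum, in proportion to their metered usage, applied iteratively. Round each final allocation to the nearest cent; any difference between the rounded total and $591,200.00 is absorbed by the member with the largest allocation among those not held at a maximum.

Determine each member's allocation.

Quinlan: $28,550.79 | Haddad: $14,862.06 | Ibarra: $57,500.00 | Nwosu: $356,787.15 | Orozco: $133,500.00

Total metered usage = 9,500.
Unconstrained shares: Quinlan 18,171.6211; Haddad 9,459.2000; Ibarra 110,274.3579; Nwosu 227,083.0316; Orozco 226,211.7895.
Capped: Ibarra ($57,500.00), Orozco ($133,500.00); residual $400,200.00 reallocated over remaining metered usage 4,093.
Remaining shares: Quinlan 28,550.7940 → $28,550.79; Haddad 14,862.0572 → $14,862.06; Nwosu 356,787.1488 → $356,787.15.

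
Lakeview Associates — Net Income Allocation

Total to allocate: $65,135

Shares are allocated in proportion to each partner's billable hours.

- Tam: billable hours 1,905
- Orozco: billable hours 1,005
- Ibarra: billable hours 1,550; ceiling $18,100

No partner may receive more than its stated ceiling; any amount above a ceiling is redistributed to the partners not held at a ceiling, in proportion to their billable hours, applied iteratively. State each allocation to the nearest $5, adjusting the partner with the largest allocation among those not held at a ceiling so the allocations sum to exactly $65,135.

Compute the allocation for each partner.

Sum of billable hours: 4,460.
Pro-rata shares before constraints: Tam 27,821.12; Orozco 14,677.28; Ibarra 22,636.60.
Held at cap: Ibarra ($18,100); residual $47,035 reallocated over remaining billable hours 2,910.
Redistributed shares: Tam 30,790.95 → $30,790; Orozco 16,244.05 → $16,245.

Tam: $30,790 | Orozco: $16,245 | Ibarra: $18,100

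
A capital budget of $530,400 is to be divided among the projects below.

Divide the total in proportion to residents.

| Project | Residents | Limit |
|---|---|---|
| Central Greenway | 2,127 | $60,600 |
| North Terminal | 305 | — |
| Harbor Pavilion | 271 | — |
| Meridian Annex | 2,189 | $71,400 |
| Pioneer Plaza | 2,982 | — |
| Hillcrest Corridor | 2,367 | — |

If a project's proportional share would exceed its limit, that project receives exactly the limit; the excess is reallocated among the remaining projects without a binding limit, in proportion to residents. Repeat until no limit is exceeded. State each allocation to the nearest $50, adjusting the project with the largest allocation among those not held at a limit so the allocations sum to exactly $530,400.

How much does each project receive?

Central Greenway: $60,600 | North Terminal: $20,500 | Harbor Pavilion: $18,200 | Meridian Annex: $71,400 | Pioneer Plaza: $200,550 | Hillcrest Corridor: $159,150

Residents total: 10,241.
Pro-rata shares before constraints: Central Greenway 110,161.20; North Terminal 15,796.50; Harbor Pavilion 14,035.58; Meridian Annex 113,372.29; Pioneer Plaza 154,443.20; Hillcrest Corridor 122,591.23.
Capped: Central Greenway ($60,600), Meridian Annex ($71,400); balance $398,400 reallocated over remaining residents 5,925.
Shares after redistribution: North Terminal 20,508.35 → $20,500; Harbor Pavilion 18,222.18 → $18,200; Pioneer Plaza 200,511.19 → $200,500; Hillcrest Corridor 159,158.28 → $159,150.
Rounding difference +$50 applied to Pioneer Plaza → $200,550.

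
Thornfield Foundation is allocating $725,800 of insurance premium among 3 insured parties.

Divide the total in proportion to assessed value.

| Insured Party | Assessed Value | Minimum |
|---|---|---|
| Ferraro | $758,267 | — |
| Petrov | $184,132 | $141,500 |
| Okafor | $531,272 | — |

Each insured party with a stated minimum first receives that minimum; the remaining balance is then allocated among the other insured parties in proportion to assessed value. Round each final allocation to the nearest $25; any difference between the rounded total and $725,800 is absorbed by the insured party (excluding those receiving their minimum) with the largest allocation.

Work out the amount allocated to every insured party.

Ferraro: $343,575 | Petrov: $141,500 | Okafor: $240,725

Fund the minimums — Petrov $141,500. Remaining pool $584,300.
Remaining pool split over remaining assessed value 1,289,539: Ferraro 343,576.59 → $343,575; Okafor 240,723.41 → $240,725.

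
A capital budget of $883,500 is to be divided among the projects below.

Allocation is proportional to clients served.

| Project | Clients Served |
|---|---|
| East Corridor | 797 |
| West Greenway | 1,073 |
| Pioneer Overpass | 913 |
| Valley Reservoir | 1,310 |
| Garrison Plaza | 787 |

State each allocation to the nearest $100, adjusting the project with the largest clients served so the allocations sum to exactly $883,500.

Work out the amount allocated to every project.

Clients served total: 4,880.
Raw shares: East Corridor 797/4,880 × $883,500 = 144,292.93; West Greenway 1,073/4,880 × $883,500 = 194,261.37; Pioneer Overpass 913/4,880 × $883,500 = 165,294.16; Valley Reservoir 1,310/4,880 × $883,500 = 237,169.06; Garrison Plaza 787/4,880 × $883,500 = 142,482.48.
Rounded to nearest $100: East Corridor $144,300; West Greenway $194,300; Pioneer Overpass $165,300; Valley Reservoir $237,200; Garrison Plaza $142,500. Sum = $883,600.
Difference $883,500 − $883,600 = −$100 applied to largest clients served (Valley Reservoir): Valley Reservoir becomes $237,100.

East Corridor: $144,300; West Greenway: $194,300; Pioneer Overpass: $165,300; Valley Reservoir: $237,100; Garrison Plaza: $142,500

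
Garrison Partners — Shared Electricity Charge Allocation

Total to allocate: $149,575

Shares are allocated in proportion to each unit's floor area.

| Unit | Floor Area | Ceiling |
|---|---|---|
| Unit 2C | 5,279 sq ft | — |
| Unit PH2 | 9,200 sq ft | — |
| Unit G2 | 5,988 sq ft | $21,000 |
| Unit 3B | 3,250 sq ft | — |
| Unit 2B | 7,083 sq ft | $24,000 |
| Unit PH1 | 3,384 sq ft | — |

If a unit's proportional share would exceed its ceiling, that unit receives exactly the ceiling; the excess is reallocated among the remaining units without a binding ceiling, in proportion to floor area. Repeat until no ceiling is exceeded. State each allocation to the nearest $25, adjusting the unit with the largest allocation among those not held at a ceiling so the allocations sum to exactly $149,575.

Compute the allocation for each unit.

Unit 2C: $26,150 | Unit PH2: $45,575 | Unit G2: $21,000 | Unit 3B: $16,100 | Unit 2B: $24,000 | Unit PH1: $16,750

Combined floor area = 34,184.
Pro-rata shares before constraints: Unit 2C 23,098.71; Unit PH2 40,255.38; Unit G2 26,201.00; Unit 3B 14,220.65; Unit 2B 30,992.27; Unit PH1 14,806.98.
Held at cap: Unit G2 ($21,000), Unit 2B ($24,000); balance $104,575 reallocated over remaining floor area 21,113.
Redistributed shares: Unit 2C 26,147.46 → $26,150; Unit PH2 45,568.61 → $45,575; Unit 3B 16,097.61 → $16,100; Unit PH1 16,761.32 → $16,750.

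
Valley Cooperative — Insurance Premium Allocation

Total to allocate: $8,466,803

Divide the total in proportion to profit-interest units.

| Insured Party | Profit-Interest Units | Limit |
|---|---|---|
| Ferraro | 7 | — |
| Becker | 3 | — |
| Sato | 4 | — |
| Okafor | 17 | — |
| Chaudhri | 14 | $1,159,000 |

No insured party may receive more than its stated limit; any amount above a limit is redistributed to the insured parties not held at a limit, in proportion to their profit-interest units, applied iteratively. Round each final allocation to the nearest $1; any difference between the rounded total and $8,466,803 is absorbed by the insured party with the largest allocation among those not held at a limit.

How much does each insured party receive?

Total profit-interest units = 45.
Pro-rata shares before constraints: Ferraro 1,317,058.24; Becker 564,453.53; Sato 752,604.71; Okafor 3,198,570.02; Chaudhri 2,634,116.49.
Cap binds for Chaudhri ($1,159,000); residual $7,307,803 reallocated over remaining profit-interest units 31.
Redistributed shares: Ferraro 1,650,149.06 → $1,650,149; Becker 707,206.74 → $707,207; Sato 942,942.32 → $942,942; Okafor 4,007,504.87 → $4,007,505.

Ferraro: $1,650,149 · Becker: $707,207 · Sato: $942,942 · Okafor: $4,007,505 · Chaudhri: $1,159,000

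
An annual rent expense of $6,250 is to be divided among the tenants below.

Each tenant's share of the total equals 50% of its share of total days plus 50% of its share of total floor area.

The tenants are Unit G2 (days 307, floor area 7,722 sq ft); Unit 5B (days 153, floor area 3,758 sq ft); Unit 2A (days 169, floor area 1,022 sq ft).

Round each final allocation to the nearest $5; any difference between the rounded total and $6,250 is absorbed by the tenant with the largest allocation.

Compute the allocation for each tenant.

Unit G2: $3,455; Unit 5B: $1,700; Unit 2A: $1,095

Days total 629; floor area total 12,502.
Composite weights (50% days + 50% floor area): Unit G2 0.5529; Unit 5B 0.2719; Unit 2A 0.1752.
Unrounded shares: Unit G2 3,455.43; Unit 5B 1,699.48; Unit 2A 1,095.09.
At nearest $5: Unit G2 $3,455; Unit 5B $1,700; Unit 2A $1,095. Sum = $6,250.
No rounding difference to absorb.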